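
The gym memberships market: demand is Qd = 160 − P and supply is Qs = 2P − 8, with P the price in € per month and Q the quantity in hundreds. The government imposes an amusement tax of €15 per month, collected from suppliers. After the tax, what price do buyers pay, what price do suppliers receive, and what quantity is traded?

Buyers pay €66; suppliers receive €51; quantity = 94.

Before the tax: set 160 − P = 2P − 8 → P* = €56, Q* = 104.
With the tax collected from suppliers, supply shifts: Qs = 2(P − 15) − 8.
Solving gives Q = 94 with buyers paying €66 and suppliers receiving €51 (the €15 wedge).
The less price-elastic side of the market bears the larger share of a per-unit tax.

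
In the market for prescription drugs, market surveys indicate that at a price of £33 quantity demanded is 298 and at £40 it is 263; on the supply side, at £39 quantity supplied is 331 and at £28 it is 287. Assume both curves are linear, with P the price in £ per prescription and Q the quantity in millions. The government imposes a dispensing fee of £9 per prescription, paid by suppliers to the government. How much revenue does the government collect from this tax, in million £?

Demand slope: (263 − 298)/(40 − 33) = -5, so Qd = 463 − 5P.
Supply slope: (287 − 331)/(28 − 39) = 4, so Qs = 4P + 175.
Before the tax: set 463 − 5P = 4P + 175 → P* = £32, Q* = 303.
With the tax collected from suppliers, supply shifts: Qs = 4(P − 9) + 175.
Solving gives Q = 283 with buyers paying £36 and suppliers receiving £27 (the £9 wedge).
Revenue = t · Q = 9 · 283 = £2547.

Tax revenue = £2547 million.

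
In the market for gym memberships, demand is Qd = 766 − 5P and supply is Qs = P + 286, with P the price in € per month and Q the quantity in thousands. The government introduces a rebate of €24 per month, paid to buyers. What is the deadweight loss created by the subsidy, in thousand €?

Deadweight loss = €240 thousand.

Without the subsidy, 766 − 5P = P + 286 gives 6P = 480, so P* = €80 and Q* = 366.
With a per-unit subsidy paid to buyers, each effectively pays P − 24, so demand becomes Qd = 766 − 5(P − 24).
New equilibrium: buyers pay €76, producers receive €100, Q = 386. (Wedge: Pb − Ps = −24.)
Quantity rises by |ΔQ| = |366 − 386| = 20.
DWL = ½ · t · |ΔQ| = ½ · 24 · 20 = €240.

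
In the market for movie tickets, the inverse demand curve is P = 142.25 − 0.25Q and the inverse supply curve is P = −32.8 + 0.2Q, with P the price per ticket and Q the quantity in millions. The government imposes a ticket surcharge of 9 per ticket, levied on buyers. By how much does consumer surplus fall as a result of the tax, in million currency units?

Rewrite in direct form: Qd = 569 − 4P and Qs = 5P + 164.
Before the tax: set 569 − 4P = 5P + 164 → P* = 45, Q* = 389.
With the tax collected from buyers, demand (in seller-price terms) shifts: Qd = 569 − 4(P + 9).
Solving gives Q = 369 with buyers paying 50 and suppliers receiving 41 (the 9 wedge).
ΔCS is the trapezoid between Q = 369 and Q = 389 of height 5: ½ · (389 + 369) · 5 = 1895.

Consumer surplus falls by 1895 million.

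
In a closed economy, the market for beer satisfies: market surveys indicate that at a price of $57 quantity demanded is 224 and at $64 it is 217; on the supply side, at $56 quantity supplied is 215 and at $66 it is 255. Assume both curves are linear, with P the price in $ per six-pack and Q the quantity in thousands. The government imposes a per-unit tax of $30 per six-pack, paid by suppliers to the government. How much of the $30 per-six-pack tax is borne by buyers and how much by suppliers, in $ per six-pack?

Buyers bear $24 per six-pack; suppliers bear $6 per six-pack.

Demand slope: (217 − 224)/(64 − 57) = -1, so Qd = 281 − P.
Supply slope: (255 − 215)/(66 − 56) = 4, so Qs = 4P − 9.
Before the tax: set 281 − P = 4P − 9 → P* = $58, Q* = 223.
With the tax collected from suppliers, supply shifts: Qs = 4(P − 30) − 9.
Solving gives Q = 199 with buyers paying $82 and suppliers receiving $52 (the $30 wedge).
Burden on buyers: $24; on suppliers: $6. (They sum to $30.)
The less price-elastic side of the market bears the larger share of a per-unit tax.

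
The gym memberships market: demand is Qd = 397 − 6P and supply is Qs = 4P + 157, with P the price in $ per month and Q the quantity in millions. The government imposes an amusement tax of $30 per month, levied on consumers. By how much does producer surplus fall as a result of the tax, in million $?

Before the tax: set 397 − 6P = 4P + 157 → P* = $24, Q* = 253.
With the tax collected from consumers, demand (in seller-price terms) shifts: Qd = 397 − 6(P + 30).
New equilibrium: consumers pay $36, suppliers receive $6, Q = 181. (Wedge: Pb − Ps = 30.)
ΔPS is the trapezoid between Q = 181 and Q = 253 of height $18: ½ · (253 + 181) · 18 = $3906.

Producer surplus falls by $3906 million.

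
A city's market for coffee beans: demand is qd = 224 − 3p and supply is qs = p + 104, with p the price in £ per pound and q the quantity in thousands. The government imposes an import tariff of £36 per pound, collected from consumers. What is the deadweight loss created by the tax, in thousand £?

Deadweight loss = £486 thousand.

Before the tax: set 224 − 3p = p + 104 → p* = £30, q* = 134.
With the tax collected from consumers, demand (in seller-price terms) shifts: qd = 224 − 3(p + 36).
New equilibrium: consumers pay £39, sellers receive £3, q = 107. (Wedge: pb − ps = 36.)
Quantity falls by |ΔQ| = |134 − 107| = 27.
DWL = ½ · t · |ΔQ| = ½ · 36 · 27 = £486.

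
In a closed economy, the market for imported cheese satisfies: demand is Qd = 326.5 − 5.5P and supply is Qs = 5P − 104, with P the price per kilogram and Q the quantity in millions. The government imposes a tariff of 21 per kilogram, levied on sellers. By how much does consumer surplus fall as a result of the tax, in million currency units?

Consumer surplus falls by 735 million.

Without the tax, 326.5 − 5.5P = 5P − 104 gives 10.5P = 430.5, so P* = 41 and Q* = 101.
With the tax collected from sellers, supply shifts: Qs = 5(P − 21) − 104.
Solving gives Q = 46 with buyers paying 51 and sellers receiving 30 (the 21 wedge).
ΔCS is the trapezoid between Q = 46 and Q = 101 of height 10: ½ · (101 + 46) · 10 = 735.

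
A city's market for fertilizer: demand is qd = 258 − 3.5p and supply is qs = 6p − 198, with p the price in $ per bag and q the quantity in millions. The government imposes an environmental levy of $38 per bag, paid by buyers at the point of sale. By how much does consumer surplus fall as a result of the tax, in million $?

Consumer surplus falls by $1152 million.

Without the tax, 258 − 3.5p = 6p − 198 gives 9.5p = 456, so p* = $48 and q* = 90.
With the tax collected from buyers, demand (in seller-price terms) shifts: qd = 258 − 3.5(p + 38).
New equilibrium: buyers pay $72, sellers receive $34, q = 6. (Wedge: pb − ps = 38.)
ΔCS is the trapezoid between Q = 6 and Q = 90 of height $24: ½ · (90 + 6) · 24 = $1152.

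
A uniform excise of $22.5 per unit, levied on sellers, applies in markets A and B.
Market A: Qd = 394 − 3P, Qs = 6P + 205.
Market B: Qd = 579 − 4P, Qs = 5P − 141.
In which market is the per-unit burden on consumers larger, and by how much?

Market A, by $2.5.

Market A: pre-tax P* = $21, Q* = 331; post-tax Q = 286; per-unit burden on consumers = $15.
Market B: pre-tax P* = $80, Q* = 259; post-tax Q = 209; per-unit burden on consumers = $12.5.
Difference: $15 vs $12.5 → market A is larger by $2.5.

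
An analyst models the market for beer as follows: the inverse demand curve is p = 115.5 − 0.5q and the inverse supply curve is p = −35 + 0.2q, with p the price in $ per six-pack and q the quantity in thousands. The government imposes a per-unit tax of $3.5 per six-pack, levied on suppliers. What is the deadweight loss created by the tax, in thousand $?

Rewrite in direct form: qd = 231 − 2p and qs = 5p + 175.
Before the tax: set 231 − 2p = 5p + 175 → p* = $8, q* = 215.
With the tax collected from suppliers, supply shifts: qs = 5(p − 3.5) + 175.
New equilibrium: consumers pay $10.5, suppliers receive $7, q = 210. (Wedge: pb − ps = 3.5.)
Quantity falls by |ΔQ| = |215 − 210| = 5.
DWL = ½ · t · |ΔQ| = ½ · 3.5 · 5 = $8.75.

Deadweight loss = $8.75 thousand.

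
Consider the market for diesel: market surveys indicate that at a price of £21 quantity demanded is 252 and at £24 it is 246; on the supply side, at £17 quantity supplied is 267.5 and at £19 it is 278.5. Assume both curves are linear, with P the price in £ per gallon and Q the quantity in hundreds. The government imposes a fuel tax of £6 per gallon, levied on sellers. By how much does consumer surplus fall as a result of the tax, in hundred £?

Demand slope: (246 − 252)/(24 − 21) = -2, so Qd = 294 − 2P.
Supply slope: (278.5 − 267.5)/(19 − 17) = 5.5, so Qs = 5.5P + 174.
Without the tax, 294 − 2P = 5.5P + 174 gives 7.5P = 120, so P* = £16 and Q* = 262.
With the tax collected from sellers, supply shifts: Qs = 5.5(P − 6) + 174.
Solving gives Q = 253.2 with consumers paying £20.4 and sellers receiving £14.4 (the £6 wedge).
ΔCS is the trapezoid between Q = 253.2 and Q = 262 of height £4.4: ½ · (262 + 253.2) · 4.4 = £1133.44.

Consumer surplus falls by £1133.44 hundred.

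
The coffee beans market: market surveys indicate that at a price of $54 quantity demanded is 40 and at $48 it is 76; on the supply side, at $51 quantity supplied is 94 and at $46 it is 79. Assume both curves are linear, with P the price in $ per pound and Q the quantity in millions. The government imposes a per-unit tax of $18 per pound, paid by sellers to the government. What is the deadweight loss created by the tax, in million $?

Deadweight loss = $324 million.

Demand slope: (76 − 40)/(48 − 54) = -6, so Qd = 364 − 6P.
Supply slope: (79 − 94)/(46 − 51) = 3, so Qs = 3P − 59.
Without the tax, 364 − 6P = 3P − 59 gives 9P = 423, so P* = $47 and Q* = 82.
With the tax collected from sellers, supply shifts: Qs = 3(P − 18) − 59.
Solving gives Q = 46 with consumers paying $53 and sellers receiving $35 (the $18 wedge).
Quantity falls by |ΔQ| = |82 − 46| = 36.
DWL = ½ · t · |ΔQ| = ½ · 18 · 36 = $324.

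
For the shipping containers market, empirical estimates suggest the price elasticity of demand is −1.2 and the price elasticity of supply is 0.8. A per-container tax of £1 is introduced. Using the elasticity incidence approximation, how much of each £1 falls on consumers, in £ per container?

Incidence ratio: consumers' share ≈ εs / (εs + |εd|) = 0.8 / (0.8 + 1.2) = 0.4.
So consumers bear ≈ 0.4 × £1 = £0.4; sellers bear £0.6.

Consumers bear ≈ £0.4 per container.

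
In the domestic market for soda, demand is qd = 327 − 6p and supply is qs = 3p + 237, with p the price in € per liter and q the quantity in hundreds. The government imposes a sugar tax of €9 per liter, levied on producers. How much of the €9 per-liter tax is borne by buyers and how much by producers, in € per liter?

Buyers bear €3 per liter; producers bear €6 per liter.

Before the tax: set 327 − 6p = 3p + 237 → p* = €10, q* = 267.
With the tax collected from producers, supply shifts: qs = 3(p − 9) + 237.
Solving gives q = 249 with buyers paying €13 and producers receiving €4 (the €9 wedge).
Burden on buyers: €3; on producers: €6. (They sum to €9.)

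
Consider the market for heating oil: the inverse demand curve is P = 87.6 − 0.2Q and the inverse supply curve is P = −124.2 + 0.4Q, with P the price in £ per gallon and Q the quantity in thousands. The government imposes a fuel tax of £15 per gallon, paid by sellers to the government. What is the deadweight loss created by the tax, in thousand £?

Deadweight loss = £187.5 thousand.

Rewrite in direct form: Qd = 438 − 5P and Qs = 2.5P + 310.5.
Before the tax: set 438 − 5P = 2.5P + 310.5 → P* = £17, Q* = 353.
With the tax collected from sellers, supply shifts: Qs = 2.5(P − 15) + 310.5.
Solving gives Q = 328 with buyers paying £22 and sellers receiving £7 (the £15 wedge).
Quantity falls by |ΔQ| = |353 − 328| = 25.
DWL = ½ · t · |ΔQ| = ½ · 15 · 25 = £187.5.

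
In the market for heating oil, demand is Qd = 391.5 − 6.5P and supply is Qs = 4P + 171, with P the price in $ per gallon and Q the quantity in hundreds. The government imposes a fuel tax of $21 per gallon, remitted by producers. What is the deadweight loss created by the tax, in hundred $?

Deadweight loss = $546 hundred.

Without the tax, 391.5 − 6.5P = 4P + 171 gives 10.5P = 220.5, so P* = $21 and Q* = 255.
With the tax collected from producers, supply shifts: Qs = 4(P − 21) + 171.
Solving gives Q = 203 with consumers paying $29 and producers receiving $8 (the $21 wedge).
Quantity falls by |ΔQ| = |255 − 203| = 52.
DWL = ½ · t · |ΔQ| = ½ · 21 · 52 = $546.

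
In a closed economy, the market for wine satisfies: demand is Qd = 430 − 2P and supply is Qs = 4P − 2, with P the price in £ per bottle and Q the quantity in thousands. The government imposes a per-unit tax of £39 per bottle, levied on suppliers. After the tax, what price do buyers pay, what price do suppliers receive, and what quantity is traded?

Buyers pay £98; suppliers receive £59; quantity = 234.

Without the tax, 430 − 2P = 4P − 2 gives 6P = 432, so P* = £72 and Q* = 286.
With the tax collected from suppliers, supply shifts: Qs = 4(P − 39) − 2.
New equilibrium: buyers pay £98, suppliers receive £59, Q = 234. (Wedge: Pb − Ps = 39.)
The less price-elastic side of the market bears the larger share of a per-unit tax.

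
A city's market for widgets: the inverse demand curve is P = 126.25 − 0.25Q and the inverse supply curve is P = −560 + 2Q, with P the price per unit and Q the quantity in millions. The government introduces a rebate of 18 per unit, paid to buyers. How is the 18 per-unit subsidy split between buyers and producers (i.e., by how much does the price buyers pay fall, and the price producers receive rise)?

Buyers gain 2 per unit; producers gain 16 per unit.

Inverting to Q(P) form: Qd = 505 − 4P; Qs = 0.5P + 280.
Without the subsidy, 505 − 4P = 0.5P + 280 gives 4.5P = 225, so P* = 50 and Q* = 305.
With a per-unit subsidy paid to buyers, each effectively pays P − 18, so demand becomes Qd = 505 − 4(P − 18).
New equilibrium: buyers pay 48, producers receive 66, Q = 313. (Wedge: Pb − Ps = −18.)
Gain to buyers: 2; to producers: 16. (They sum to 18.)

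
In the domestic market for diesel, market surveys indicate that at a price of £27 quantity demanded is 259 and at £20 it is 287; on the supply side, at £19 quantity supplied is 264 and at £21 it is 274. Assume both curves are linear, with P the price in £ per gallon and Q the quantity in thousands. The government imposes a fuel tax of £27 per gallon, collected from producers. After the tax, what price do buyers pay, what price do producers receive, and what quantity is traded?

Demand slope: (287 − 259)/(20 − 27) = -4, so Qd = 367 − 4P.
Supply slope: (274 − 264)/(21 − 19) = 5, so Qs = 5P + 169.
Before the tax: set 367 − 4P = 5P + 169 → P* = £22, Q* = 279.
With the tax collected from producers, supply shifts: Qs = 5(P − 27) + 169.
Solving gives Q = 219 with buyers paying £37 and producers receiving £10 (the £27 wedge).

Buyers pay £37; producers receive £10; quantity = 219.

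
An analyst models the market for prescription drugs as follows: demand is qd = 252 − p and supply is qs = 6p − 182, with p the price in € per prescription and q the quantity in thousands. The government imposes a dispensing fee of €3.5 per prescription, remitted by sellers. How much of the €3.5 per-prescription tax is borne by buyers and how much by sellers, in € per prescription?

Without the tax, 252 − p = 6p − 182 gives 7p = 434, so p* = €62 and q* = 190.
With the tax collected from sellers, supply shifts: qs = 6(p − 3.5) − 182.
Solving gives q = 187 with buyers paying €65 and sellers receiving €61.5 (the €3.5 wedge).
Burden on buyers: €3; on sellers: €0.5. (They sum to €3.5.)

Buyers bear €3 per prescription; sellers bear €0.5 per prescription.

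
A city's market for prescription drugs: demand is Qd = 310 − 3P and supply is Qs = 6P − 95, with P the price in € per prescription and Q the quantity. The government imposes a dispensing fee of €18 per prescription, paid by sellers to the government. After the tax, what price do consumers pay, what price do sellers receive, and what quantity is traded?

Before the tax: set 310 − 3P = 6P − 95 → P* = €45, Q* = 175.
With the tax collected from sellers, supply shifts: Qs = 6(P − 18) − 95.
New equilibrium: consumers pay €57, sellers receive €39, Q = 139. (Wedge: Pb − Ps = 18.)

Consumers pay €57; sellers receive €39; quantity = 139.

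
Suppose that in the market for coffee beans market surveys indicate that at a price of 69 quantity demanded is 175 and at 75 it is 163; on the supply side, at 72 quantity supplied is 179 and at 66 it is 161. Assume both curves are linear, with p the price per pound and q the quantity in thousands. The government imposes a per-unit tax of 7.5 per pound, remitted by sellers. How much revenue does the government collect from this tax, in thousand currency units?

Tax revenue = 1230 thousand.

Demand slope: (163 − 175)/(75 − 69) = -2, so qd = 313 − 2p.
Supply slope: (161 − 179)/(66 − 72) = 3, so qs = 3p − 37.
Before the tax: set 313 − 2p = 3p − 37 → p* = 70, q* = 173.
With the tax collected from sellers, supply shifts: qs = 3(p − 7.5) − 37.
New equilibrium: buyers pay 74.5, sellers receive 67, q = 164. (Wedge: pb − ps = 7.5.)
Revenue = t · Q = 7.5 · 164 = 1230.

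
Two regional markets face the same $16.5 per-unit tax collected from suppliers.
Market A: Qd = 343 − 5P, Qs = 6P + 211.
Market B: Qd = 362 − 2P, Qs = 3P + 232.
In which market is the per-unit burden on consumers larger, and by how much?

Market B, by $0.9.

Market A: pre-tax P* = $12, Q* = 283; post-tax Q = 238; per-unit burden on consumers = $9.
Market B: pre-tax P* = $26, Q* = 310; post-tax Q = 290.2; per-unit burden on consumers = $9.9.
Difference: $9 vs $9.9 → market B is larger by $0.9.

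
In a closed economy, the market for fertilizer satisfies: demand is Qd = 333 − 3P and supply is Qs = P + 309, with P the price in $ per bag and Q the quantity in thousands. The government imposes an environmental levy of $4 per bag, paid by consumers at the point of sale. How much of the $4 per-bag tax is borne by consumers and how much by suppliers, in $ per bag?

Consumers bear $1 per bag; suppliers bear $3 per bag.

Without the tax, 333 − 3P = P + 309 gives 4P = 24, so P* = $6 and Q* = 315.
With the tax collected from consumers, demand (in seller-price terms) shifts: Qd = 333 − 3(P + 4).
New equilibrium: consumers pay $7, suppliers receive $3, Q = 312. (Wedge: Pb − Ps = 4.)
Burden on consumers: $1; on suppliers: $3. (They sum to $4.)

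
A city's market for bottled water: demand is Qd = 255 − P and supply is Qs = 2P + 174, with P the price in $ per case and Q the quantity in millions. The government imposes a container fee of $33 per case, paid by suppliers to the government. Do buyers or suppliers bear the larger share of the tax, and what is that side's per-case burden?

Buyers bear the larger share: $22 per case.

Without the tax, 255 − P = 2P + 174 gives 3P = 81, so P* = $27 and Q* = 228.
With the tax collected from suppliers, supply shifts: Qs = 2(P − 33) + 174.
Solving gives Q = 206 with buyers paying $49 and suppliers receiving $16 (the $33 wedge).
Per-case burden: buyers $22, suppliers $11.
Buyers take the larger share because demand is less price-elastic here (demand slope 1 vs supply slope 2).
The less price-elastic side of the market bears the larger share of a per-unit tax.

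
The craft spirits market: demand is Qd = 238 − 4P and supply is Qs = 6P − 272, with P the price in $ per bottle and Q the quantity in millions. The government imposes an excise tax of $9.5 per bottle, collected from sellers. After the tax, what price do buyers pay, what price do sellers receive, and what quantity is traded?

Without the tax, 238 − 4P = 6P − 272 gives 10P = 510, so P* = $51 and Q* = 34.
With the tax collected from sellers, supply shifts: Qs = 6(P − 9.5) − 272.
New equilibrium: buyers pay $56.7, sellers receive $47.2, Q = 11.2. (Wedge: Pb − Ps = 9.5.)
The less price-elastic side of the market bears the larger share of a per-unit tax.

Buyers pay $56.7; sellers receive $47.2; quantity = 11.2.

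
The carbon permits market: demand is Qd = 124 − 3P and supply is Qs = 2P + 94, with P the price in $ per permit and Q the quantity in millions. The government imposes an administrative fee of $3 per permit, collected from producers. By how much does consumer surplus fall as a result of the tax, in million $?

Before the tax: set 124 − 3P = 2P + 94 → P* = $6, Q* = 106.
With the tax collected from producers, supply shifts: Qs = 2(P − 3) + 94.
New equilibrium: consumers pay $7.2, producers receive $4.2, Q = 102.4. (Wedge: Pb − Ps = 3.)
ΔCS is the trapezoid between Q = 102.4 and Q = 106 of height $1.2: ½ · (106 + 102.4) · 1.2 = $125.04.

Consumer surplus falls by $125.04 million.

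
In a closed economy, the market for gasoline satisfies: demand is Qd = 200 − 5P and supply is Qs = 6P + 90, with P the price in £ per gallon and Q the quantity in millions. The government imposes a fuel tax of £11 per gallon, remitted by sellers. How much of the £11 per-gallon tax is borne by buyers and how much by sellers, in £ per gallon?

Before the tax: set 200 − 5P = 6P + 90 → P* = £10, Q* = 150.
With the tax collected from sellers, supply shifts: Qs = 6(P − 11) + 90.
New equilibrium: buyers pay £16, sellers receive £5, Q = 120. (Wedge: Pb − Ps = 11.)
Burden on buyers: £6; on sellers: £5. (They sum to £11.)

Buyers bear £6 per gallon; sellers bear £5 per gallon.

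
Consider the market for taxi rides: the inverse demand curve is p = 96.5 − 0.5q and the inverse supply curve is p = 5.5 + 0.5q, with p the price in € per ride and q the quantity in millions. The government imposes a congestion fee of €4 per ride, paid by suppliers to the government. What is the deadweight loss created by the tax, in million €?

Inverting to q(p) form: qd = 193 − 2p; qs = 2p − 11.
Before the tax: set 193 − 2p = 2p − 11 → p* = €51, q* = 91.
With the tax collected from suppliers, supply shifts: qs = 2(p − 4) − 11.
New equilibrium: buyers pay €53, suppliers receive €49, q = 87. (Wedge: pb − ps = 4.)
Quantity falls by |ΔQ| = |91 − 87| = 4.
DWL = ½ · t · |ΔQ| = ½ · 4 · 4 = €8.

Deadweight loss = €8 million.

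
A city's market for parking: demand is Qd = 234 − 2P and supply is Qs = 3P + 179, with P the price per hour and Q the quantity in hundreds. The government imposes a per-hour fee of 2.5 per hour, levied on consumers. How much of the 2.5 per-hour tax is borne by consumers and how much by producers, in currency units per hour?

Consumers bear 1.5 per hour; producers bear 1 per hour.

Before the tax: set 234 − 2P = 3P + 179 → P* = 11, Q* = 212.
With the tax collected from consumers, demand (in seller-price terms) shifts: Qd = 234 − 2(P + 2.5).
New equilibrium: consumers pay 12.5, producers receive 10, Q = 209. (Wedge: Pb − Ps = 2.5.)
Burden on consumers: 1.5; on producers: 1. (They sum to 2.5.)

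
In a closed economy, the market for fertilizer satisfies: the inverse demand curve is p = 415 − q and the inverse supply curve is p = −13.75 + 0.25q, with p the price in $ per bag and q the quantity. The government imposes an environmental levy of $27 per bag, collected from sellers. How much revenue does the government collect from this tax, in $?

Rewrite in direct form: qd = 415 − p and qs = 4p + 55.
Before the tax: set 415 − p = 4p + 55 → p* = $72, q* = 343.
With the tax collected from sellers, supply shifts: qs = 4(p − 27) + 55.
Solving gives q = 321.4 with buyers paying $93.6 and sellers receiving $66.6 (the $27 wedge).
Revenue = t · Q = 27 · 321.4 = $8677.8.

Tax revenue = $8677.8.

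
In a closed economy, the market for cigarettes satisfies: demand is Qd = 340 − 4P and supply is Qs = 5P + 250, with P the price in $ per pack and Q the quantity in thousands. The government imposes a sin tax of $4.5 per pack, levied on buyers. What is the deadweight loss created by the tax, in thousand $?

Before the tax: set 340 − 4P = 5P + 250 → P* = $10, Q* = 300.
With the tax collected from buyers, demand (in seller-price terms) shifts: Qd = 340 − 4(P + 4.5).
Solving gives Q = 290 with buyers paying $12.5 and producers receiving $8 (the $4.5 wedge).
Quantity falls by |ΔQ| = |300 − 290| = 10.
DWL = ½ · t · |ΔQ| = ½ · 4.5 · 10 = $22.5.

Deadweight loss = $22.5 thousand.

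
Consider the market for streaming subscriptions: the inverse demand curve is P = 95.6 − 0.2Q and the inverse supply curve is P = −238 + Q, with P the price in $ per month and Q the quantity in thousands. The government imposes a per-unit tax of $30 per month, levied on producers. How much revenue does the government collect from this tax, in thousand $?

Tax revenue = $7590 thousand.

Rewrite in direct form: Qd = 478 − 5P and Qs = P + 238.
Before the tax: set 478 − 5P = P + 238 → P* = $40, Q* = 278.
With the tax collected from producers, supply shifts: Qs = (P − 30) + 238.
Solving gives Q = 253 with consumers paying $45 and producers receiving $15 (the $30 wedge).
Revenue = t · Q = 30 · 253 = $7590.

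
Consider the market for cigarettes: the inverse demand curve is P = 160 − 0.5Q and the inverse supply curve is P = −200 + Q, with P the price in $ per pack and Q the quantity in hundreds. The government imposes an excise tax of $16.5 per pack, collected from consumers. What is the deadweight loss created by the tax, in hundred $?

Deadweight loss = $90.75 hundred.

Rewrite in direct form: Qd = 320 − 2P and Qs = P + 200.
Without the tax, 320 − 2P = P + 200 gives 3P = 120, so P* = $40 and Q* = 240.
With the tax collected from consumers, demand (in seller-price terms) shifts: Qd = 320 − 2(P + 16.5).
Solving gives Q = 229 with consumers paying $45.5 and producers receiving $29 (the $16.5 wedge).
Quantity falls by |ΔQ| = |240 − 229| = 11.
DWL = ½ · t · |ΔQ| = ½ · 16.5 · 11 = $90.75.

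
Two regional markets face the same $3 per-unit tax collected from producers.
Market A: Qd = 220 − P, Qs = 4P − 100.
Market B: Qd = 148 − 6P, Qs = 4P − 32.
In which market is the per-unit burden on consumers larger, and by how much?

Market A, by $1.2.

Market A: pre-tax P* = $64, Q* = 156; post-tax Q = 153.6; per-unit burden on consumers = $2.4.
Market B: pre-tax P* = $18, Q* = 40; post-tax Q = 32.8; per-unit burden on consumers = $1.2.
Difference: $2.4 vs $1.2 → market A is larger by $1.2.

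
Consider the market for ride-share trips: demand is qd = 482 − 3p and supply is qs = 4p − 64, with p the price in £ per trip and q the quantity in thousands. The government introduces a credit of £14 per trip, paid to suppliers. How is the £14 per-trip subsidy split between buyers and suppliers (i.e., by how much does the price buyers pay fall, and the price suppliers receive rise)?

Before the subsidy: set 482 − 3p = 4p − 64 → p* = £78, q* = 248.
With a per-unit subsidy paid to suppliers, each receives p + 14 per unit sold, so supply becomes qs = 4(p + 14) − 64.
New equilibrium: buyers pay £70, suppliers receive £84, q = 272. (Wedge: pb − ps = −14.)
Gain to buyers: £8; to suppliers: £6. (They sum to £14.)

Buyers gain £8 per trip; suppliers gain £6 per trip.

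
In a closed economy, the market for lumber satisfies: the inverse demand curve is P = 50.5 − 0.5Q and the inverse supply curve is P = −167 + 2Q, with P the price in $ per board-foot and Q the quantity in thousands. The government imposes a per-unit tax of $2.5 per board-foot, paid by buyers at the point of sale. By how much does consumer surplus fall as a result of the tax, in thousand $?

Consumer surplus falls by $43.25 thousand.

Rewrite in direct form: Qd = 101 − 2P and Qs = 0.5P + 83.5.
Without the tax, 101 − 2P = 0.5P + 83.5 gives 2.5P = 17.5, so P* = $7 and Q* = 87.
With the tax collected from buyers, demand (in seller-price terms) shifts: Qd = 101 − 2(P + 2.5).
Solving gives Q = 86 with buyers paying $7.5 and sellers receiving $5 (the $2.5 wedge).
ΔCS is the trapezoid between Q = 86 and Q = 87 of height $0.5: ½ · (87 + 86) · 0.5 = $43.25.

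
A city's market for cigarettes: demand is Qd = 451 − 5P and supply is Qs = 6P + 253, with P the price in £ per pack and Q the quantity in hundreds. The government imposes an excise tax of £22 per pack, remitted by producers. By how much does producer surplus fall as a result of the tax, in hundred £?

Producer surplus falls by £3310 hundred.

Before the tax: set 451 − 5P = 6P + 253 → P* = £18, Q* = 361.
With the tax collected from producers, supply shifts: Qs = 6(P − 22) + 253.
Solving gives Q = 301 with buyers paying £30 and producers receiving £8 (the £22 wedge).
ΔPS is the trapezoid between Q = 301 and Q = 361 of height £10: ½ · (361 + 301) · 10 = £3310.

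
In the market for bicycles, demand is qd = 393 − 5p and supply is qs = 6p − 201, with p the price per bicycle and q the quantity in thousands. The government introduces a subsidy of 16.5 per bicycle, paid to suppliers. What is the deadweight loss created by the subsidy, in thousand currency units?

Deadweight loss = 371.25 thousand.

Without the subsidy, 393 − 5p = 6p − 201 gives 11p = 594, so p* = 54 and q* = 123.
With a per-unit subsidy paid to suppliers, each receives p + 16.5 per unit sold, so supply becomes qs = 6(p + 16.5) − 201.
New equilibrium: buyers pay 45, suppliers receive 61.5, q = 168. (Wedge: pb − ps = −16.5.)
Quantity rises by |ΔQ| = |123 − 168| = 45.
DWL = ½ · t · |ΔQ| = ½ · 16.5 · 45 = 371.25.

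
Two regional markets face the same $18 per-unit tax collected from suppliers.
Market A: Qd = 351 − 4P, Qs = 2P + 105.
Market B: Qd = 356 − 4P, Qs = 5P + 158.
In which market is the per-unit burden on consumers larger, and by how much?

Market B, by $4.

Market A: pre-tax P* = $41, Q* = 187; post-tax Q = 163; per-unit burden on consumers = $6.
Market B: pre-tax P* = $22, Q* = 268; post-tax Q = 228; per-unit burden on consumers = $10.
Difference: $6 vs $10 → market B is larger by $4.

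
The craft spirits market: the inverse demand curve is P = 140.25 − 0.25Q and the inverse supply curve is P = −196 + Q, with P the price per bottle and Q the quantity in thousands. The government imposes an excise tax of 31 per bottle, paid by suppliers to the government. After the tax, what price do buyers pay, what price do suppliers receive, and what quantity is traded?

Rewrite in direct form: Qd = 561 − 4P and Qs = P + 196.
Without the tax, 561 − 4P = P + 196 gives 5P = 365, so P* = 73 and Q* = 269.
With the tax collected from suppliers, supply shifts: Qs = (P − 31) + 196.
Solving gives Q = 244.2 with buyers paying 79.2 and suppliers receiving 48.2 (the 31 wedge).

Buyers pay 79.2; suppliers receive 48.2; quantity = 244.2.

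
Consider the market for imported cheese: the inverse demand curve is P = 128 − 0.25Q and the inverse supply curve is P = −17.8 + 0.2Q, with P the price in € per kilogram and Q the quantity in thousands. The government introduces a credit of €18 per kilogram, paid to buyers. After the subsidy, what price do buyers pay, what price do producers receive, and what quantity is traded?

Inverting to Q(P) form: Qd = 512 − 4P; Qs = 5P + 89.
Before the subsidy: set 512 − 4P = 5P + 89 → P* = €47, Q* = 324.
With a per-unit subsidy paid to buyers, each effectively pays P − 18, so demand becomes Qd = 512 − 4(P − 18).
Solving gives Q = 364 with buyers paying €37 and producers receiving €55 (the €18 wedge).

Buyers pay €37; producers receive €55; quantity = 364.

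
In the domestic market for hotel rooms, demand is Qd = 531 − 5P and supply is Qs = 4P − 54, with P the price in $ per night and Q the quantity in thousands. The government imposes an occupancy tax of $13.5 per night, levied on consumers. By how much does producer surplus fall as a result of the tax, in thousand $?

Without the tax, 531 − 5P = 4P − 54 gives 9P = 585, so P* = $65 and Q* = 206.
With the tax collected from consumers, demand (in seller-price terms) shifts: Qd = 531 − 5(P + 13.5).
New equilibrium: consumers pay $71, producers receive $57.5, Q = 176. (Wedge: Pb − Ps = 13.5.)
ΔPS is the trapezoid between Q = 176 and Q = 206 of height $7.5: ½ · (206 + 176) · 7.5 = $1432.5.

Producer surplus falls by $1432.5 thousand.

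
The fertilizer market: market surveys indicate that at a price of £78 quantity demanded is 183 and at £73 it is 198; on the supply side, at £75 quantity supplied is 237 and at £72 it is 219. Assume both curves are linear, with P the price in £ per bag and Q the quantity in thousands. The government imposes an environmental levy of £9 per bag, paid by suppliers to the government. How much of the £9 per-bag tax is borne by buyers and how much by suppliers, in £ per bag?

Buyers bear £6 per bag; suppliers bear £3 per bag.

Demand slope: (198 − 183)/(73 − 78) = -3, so Qd = 417 − 3P.
Supply slope: (219 − 237)/(72 − 75) = 6, so Qs = 6P − 213.
Without the tax, 417 − 3P = 6P − 213 gives 9P = 630, so P* = £70 and Q* = 207.
With the tax collected from suppliers, supply shifts: Qs = 6(P − 9) − 213.
New equilibrium: buyers pay £76, suppliers receive £67, Q = 189. (Wedge: Pb − Ps = 9.)
Burden on buyers: £6; on suppliers: £3. (They sum to £9.)
The less price-elastic side of the market bears the larger share of a per-unit tax.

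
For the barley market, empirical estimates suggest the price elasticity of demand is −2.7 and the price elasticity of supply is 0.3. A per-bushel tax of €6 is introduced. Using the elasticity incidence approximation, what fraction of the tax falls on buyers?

Incidence ratio: buyers' share ≈ εs / (εs + |εd|) = 0.3 / (0.3 + 2.7) = 0.1.
Supply is the less elastic side, so buyers bear the smaller share.

Buyers' share ≈ 0.1.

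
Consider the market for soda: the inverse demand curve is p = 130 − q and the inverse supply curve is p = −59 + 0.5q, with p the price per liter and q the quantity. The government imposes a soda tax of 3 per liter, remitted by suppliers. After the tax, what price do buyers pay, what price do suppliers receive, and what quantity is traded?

Rewrite in direct form: qd = 130 − p and qs = 2p + 118.
Before the tax: set 130 − p = 2p + 118 → p* = 4, q* = 126.
With the tax collected from suppliers, supply shifts: qs = 2(p − 3) + 118.
Solving gives q = 124 with buyers paying 6 and suppliers receiving 3 (the 3 wedge).
The less price-elastic side of the market bears the larger share of a per-unit tax.

Buyers pay 6; suppliers receive 3; quantity = 124.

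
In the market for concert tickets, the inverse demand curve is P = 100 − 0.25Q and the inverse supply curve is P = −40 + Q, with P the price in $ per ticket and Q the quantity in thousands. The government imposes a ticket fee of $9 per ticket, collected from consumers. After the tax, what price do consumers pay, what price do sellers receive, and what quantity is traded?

Rewrite in direct form: Qd = 400 − 4P and Qs = P + 40.
Before the tax: set 400 − 4P = P + 40 → P* = $72, Q* = 112.
With the tax collected from consumers, demand (in seller-price terms) shifts: Qd = 400 − 4(P + 9).
Solving gives Q = 104.8 with consumers paying $73.8 and sellers receiving $64.8 (the $9 wedge).

Consumers pay $73.8; sellers receive $64.8; quantity = 104.8.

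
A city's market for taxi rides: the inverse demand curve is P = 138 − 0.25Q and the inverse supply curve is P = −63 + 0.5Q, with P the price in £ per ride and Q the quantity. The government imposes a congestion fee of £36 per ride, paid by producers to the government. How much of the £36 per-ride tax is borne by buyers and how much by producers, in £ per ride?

Buyers bear £12 per ride; producers bear £24 per ride.

Inverting to Q(P) form: Qd = 552 − 4P; Qs = 2P + 126.
Without the tax, 552 − 4P = 2P + 126 gives 6P = 426, so P* = £71 and Q* = 268.
With the tax collected from producers, supply shifts: Qs = 2(P − 36) + 126.
Solving gives Q = 220 with buyers paying £83 and producers receiving £47 (the £36 wedge).
Burden on buyers: £12; on producers: £24. (They sum to £36.)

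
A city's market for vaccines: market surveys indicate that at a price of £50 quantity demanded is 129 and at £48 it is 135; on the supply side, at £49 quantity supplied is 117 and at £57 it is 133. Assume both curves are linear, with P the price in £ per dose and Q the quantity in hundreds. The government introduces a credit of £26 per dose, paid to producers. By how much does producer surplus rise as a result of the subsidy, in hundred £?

Producer surplus rises by £2162.16 hundred.

Demand slope: (135 − 129)/(48 − 50) = -3, so Qd = 279 − 3P.
Supply slope: (133 − 117)/(57 − 49) = 2, so Qs = 2P + 19.
Before the subsidy: set 279 − 3P = 2P + 19 → P* = £52, Q* = 123.
With a per-unit subsidy paid to producers, each receives P + 26 per unit sold, so supply becomes Qs = 2(P + 26) + 19.
Solving gives Q = 154.2 with buyers paying £41.6 and producers receiving £67.6 (the £26 wedge).
ΔPS is the trapezoid between Q = 154.2 and Q = 123 of height £15.6: ½ · (123 + 154.2) · 15.6 = £2162.16.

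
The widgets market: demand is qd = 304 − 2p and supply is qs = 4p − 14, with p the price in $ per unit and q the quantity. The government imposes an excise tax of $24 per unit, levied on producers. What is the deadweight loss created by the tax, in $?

Before the tax: set 304 − 2p = 4p − 14 → p* = $53, q* = 198.
With the tax collected from producers, supply shifts: qs = 4(p − 24) − 14.
Solving gives q = 166 with consumers paying $69 and producers receiving $45 (the $24 wedge).
Quantity falls by |ΔQ| = |198 − 166| = 32.
DWL = ½ · t · |ΔQ| = ½ · 24 · 32 = $384.

Deadweight loss = $384.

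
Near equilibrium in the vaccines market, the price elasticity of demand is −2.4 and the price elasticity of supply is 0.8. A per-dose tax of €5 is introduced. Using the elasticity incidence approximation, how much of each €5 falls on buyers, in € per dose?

Incidence ratio: buyers' share ≈ εs / (εs + |εd|) = 0.8 / (0.8 + 2.4) = 0.25.
So buyers bear ≈ 0.25 × €5 = €1.25; suppliers bear €3.75.

Buyers bear ≈ €1.25 per dose.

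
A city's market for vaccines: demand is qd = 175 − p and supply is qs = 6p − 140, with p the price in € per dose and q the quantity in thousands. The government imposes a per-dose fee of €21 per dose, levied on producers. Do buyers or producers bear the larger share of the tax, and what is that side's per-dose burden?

Buyers bear the larger share: €18 per dose.

Without the tax, 175 − p = 6p − 140 gives 7p = 315, so p* = €45 and q* = 130.
With the tax collected from producers, supply shifts: qs = 6(p − 21) − 140.
New equilibrium: buyers pay €63, producers receive €42, q = 112. (Wedge: pb − ps = 21.)
Per-dose burden: buyers €18, producers €3.
Buyers take the larger share because demand is less price-elastic here (demand slope 1 vs supply slope 6).
The less price-elastic side of the market bears the larger share of a per-unit tax.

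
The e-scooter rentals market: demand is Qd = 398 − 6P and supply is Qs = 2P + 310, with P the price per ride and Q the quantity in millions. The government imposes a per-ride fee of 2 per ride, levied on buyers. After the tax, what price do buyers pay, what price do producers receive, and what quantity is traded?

Buyers pay 11.5; producers receive 9.5; quantity = 329.

Without the tax, 398 − 6P = 2P + 310 gives 8P = 88, so P* = 11 and Q* = 332.
With the tax collected from buyers, demand (in seller-price terms) shifts: Qd = 398 − 6(P + 2).
New equilibrium: buyers pay 11.5, producers receive 9.5, Q = 329. (Wedge: Pb − Ps = 2.)
The less price-elastic side of the market bears the larger share of a per-unit tax.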